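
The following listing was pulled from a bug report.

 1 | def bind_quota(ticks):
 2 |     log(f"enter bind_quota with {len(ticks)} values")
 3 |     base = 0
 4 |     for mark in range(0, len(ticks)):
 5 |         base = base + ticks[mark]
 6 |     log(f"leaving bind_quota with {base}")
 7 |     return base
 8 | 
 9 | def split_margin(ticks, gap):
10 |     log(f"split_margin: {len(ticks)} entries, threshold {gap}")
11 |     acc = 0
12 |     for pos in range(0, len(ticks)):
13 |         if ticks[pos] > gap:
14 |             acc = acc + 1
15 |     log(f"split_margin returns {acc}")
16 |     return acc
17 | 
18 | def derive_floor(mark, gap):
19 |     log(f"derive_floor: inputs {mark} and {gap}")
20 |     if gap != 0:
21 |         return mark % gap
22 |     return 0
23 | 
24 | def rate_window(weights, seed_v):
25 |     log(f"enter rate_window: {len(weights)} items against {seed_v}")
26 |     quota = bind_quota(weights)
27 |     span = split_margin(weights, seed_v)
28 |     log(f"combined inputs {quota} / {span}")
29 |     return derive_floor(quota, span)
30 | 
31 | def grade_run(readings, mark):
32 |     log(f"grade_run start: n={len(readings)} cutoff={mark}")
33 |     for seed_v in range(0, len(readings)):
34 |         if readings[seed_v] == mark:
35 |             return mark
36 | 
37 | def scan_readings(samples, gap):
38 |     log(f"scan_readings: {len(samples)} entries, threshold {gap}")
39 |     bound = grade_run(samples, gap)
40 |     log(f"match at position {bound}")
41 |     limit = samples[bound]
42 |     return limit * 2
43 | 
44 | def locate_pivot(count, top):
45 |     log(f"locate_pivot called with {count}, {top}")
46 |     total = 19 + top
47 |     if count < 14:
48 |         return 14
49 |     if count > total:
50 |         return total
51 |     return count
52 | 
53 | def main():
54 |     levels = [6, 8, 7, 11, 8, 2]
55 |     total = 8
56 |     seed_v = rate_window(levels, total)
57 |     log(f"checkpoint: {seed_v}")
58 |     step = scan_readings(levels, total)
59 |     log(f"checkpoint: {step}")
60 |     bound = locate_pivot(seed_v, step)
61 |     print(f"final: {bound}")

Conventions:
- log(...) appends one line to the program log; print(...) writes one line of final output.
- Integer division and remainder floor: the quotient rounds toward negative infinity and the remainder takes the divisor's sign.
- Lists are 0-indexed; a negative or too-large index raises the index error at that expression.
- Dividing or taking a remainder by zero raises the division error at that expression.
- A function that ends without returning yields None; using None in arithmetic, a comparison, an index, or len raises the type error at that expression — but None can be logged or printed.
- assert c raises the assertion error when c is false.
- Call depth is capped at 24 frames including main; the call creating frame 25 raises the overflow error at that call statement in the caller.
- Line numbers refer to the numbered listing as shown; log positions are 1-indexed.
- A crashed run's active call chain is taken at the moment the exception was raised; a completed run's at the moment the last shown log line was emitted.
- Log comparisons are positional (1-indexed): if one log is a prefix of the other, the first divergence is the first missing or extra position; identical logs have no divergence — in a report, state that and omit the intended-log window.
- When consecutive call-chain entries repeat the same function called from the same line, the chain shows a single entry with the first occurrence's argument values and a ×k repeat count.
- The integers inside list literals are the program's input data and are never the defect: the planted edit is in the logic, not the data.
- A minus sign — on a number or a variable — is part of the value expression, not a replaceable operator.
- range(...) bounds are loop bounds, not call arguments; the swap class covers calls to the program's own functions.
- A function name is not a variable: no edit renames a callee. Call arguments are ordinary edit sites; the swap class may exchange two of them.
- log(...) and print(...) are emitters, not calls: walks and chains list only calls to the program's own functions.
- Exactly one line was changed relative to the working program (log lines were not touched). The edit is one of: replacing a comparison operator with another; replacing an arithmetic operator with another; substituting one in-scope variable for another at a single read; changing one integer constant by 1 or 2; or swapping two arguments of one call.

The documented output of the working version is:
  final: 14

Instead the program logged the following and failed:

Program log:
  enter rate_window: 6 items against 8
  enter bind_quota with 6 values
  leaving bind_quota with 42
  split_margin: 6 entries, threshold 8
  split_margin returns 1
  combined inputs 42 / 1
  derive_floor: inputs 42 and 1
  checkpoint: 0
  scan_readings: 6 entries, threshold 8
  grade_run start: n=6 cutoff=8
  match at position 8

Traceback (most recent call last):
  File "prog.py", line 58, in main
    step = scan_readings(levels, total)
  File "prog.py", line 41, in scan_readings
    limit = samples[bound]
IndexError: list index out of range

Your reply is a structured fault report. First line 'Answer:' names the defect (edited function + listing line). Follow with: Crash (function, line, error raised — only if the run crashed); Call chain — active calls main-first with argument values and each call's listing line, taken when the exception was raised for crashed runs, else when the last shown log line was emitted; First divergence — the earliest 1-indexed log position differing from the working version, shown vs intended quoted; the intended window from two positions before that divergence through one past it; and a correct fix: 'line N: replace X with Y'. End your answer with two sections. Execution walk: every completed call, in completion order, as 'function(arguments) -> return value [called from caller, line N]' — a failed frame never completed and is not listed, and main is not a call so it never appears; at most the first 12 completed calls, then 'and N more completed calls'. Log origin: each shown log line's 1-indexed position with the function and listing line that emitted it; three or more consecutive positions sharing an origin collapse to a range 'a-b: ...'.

Answer: the defect is in grade_run at line 35.
The tell: At log position 11 the runs split — shown 'match at position 8', but the working version logs 'match at position 1'.
Crash: scan_readings, line 41, IndexError.
Call chain: main -> scan_readings([6, 8, 7, 11, 8, 2], 8) (called at line 58).
First divergence: position 11 — shown 'match at position 8', intended 'match at position 1'.
Intended log window:
  9: scan_readings: 6 entries, threshold 8
  10: grade_run start: n=6 cutoff=8
  11: match at position 1
  12: checkpoint: 16
Execution walk:
  bind_quota([6, 8, 7, 11, 8, 2]) -> 42  [called from rate_window, line 26]
  split_margin([6, 8, 7, 11, 8, 2], 8) -> 1  [called from rate_window, line 27]
  derive_floor(42, 1) -> 0  [called from rate_window, line 29]
  rate_window([6, 8, 7, 11, 8, 2], 8) -> 0  [called from main, line 56]
  grade_run([6, 8, 7, 11, 8, 2], 8) -> 8  [called from scan_readings, line 39]
Log origins:
  1: from rate_window, line 25
  2: from bind_quota, line 2
  3: from bind_quota, line 6
  4: from split_margin, line 10
  5: from split_margin, line 15
  6: from rate_window, line 28
  7: from derive_floor, line 19
  8: from main, line 57
  9: from scan_readings, line 38
  10: from grade_run, line 32
  11: from scan_readings, line 40
A correct fix: line 35: replace `mark` with `seed_v`.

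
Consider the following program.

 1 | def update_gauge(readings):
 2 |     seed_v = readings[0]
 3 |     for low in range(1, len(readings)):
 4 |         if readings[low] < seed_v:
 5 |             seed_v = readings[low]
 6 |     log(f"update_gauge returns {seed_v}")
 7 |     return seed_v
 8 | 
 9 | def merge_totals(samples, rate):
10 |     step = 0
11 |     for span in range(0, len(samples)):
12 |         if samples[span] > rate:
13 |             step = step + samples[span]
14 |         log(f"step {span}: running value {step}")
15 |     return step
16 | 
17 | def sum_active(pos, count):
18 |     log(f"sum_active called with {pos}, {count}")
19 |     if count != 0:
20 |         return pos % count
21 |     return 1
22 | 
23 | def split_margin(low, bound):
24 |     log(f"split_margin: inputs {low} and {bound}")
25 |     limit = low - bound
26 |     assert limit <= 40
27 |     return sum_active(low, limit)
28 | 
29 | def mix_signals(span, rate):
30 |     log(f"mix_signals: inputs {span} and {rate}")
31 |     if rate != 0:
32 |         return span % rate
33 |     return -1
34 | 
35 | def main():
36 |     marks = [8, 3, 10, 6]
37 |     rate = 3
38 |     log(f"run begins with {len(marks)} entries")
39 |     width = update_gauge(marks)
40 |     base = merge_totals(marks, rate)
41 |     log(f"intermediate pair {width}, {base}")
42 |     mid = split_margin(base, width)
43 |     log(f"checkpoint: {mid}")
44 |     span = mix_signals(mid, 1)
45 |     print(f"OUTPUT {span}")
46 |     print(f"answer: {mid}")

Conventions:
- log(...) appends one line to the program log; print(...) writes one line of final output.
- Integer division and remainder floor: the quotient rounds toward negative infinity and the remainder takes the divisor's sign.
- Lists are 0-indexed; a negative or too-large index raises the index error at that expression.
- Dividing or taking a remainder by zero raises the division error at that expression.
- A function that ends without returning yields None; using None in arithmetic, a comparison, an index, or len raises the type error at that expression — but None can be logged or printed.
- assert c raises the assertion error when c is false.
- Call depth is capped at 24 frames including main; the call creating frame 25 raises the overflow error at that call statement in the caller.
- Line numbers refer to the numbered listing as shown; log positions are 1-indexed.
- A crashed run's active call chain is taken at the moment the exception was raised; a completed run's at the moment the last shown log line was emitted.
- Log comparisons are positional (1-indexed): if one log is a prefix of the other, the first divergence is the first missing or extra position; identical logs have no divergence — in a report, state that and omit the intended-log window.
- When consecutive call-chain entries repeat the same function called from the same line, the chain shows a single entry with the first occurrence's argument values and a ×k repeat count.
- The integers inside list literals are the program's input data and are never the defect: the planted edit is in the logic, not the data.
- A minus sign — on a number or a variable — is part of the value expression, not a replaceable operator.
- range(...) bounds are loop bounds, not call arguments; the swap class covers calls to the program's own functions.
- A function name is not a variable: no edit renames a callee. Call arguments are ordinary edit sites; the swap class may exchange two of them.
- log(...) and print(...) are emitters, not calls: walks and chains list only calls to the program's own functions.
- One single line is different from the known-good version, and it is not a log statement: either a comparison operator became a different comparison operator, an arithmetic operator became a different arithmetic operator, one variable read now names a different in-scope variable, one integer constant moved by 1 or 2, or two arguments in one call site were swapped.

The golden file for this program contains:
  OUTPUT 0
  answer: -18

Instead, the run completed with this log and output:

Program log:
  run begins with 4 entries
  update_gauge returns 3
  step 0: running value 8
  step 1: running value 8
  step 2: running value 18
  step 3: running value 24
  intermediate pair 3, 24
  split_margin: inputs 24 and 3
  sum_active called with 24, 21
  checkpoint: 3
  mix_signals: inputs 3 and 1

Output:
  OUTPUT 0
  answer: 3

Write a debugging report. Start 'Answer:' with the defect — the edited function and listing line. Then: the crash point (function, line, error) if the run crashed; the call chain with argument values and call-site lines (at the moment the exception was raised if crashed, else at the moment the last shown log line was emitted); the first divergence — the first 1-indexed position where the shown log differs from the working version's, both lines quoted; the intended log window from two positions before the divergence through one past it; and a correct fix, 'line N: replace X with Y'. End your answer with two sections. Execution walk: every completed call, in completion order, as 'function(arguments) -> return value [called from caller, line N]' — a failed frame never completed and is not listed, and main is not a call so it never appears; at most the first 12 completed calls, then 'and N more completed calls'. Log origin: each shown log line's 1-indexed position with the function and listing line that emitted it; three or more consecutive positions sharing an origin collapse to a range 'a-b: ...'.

Answer: the defect is in main at line 42.
The tell: At log position 8 the runs split — shown 'split_margin: inputs 24 and 3', but the working version logs 'split_margin: inputs 3 and 24'.
Call chain: main -> mix_signals(3, 1) (called at line 44).
First divergence: position 8 — shown 'split_margin: inputs 24 and 3', intended 'split_margin: inputs 3 and 24'.
Intended log window:
  6: step 3: running value 24
  7: intermediate pair 3, 24
  8: split_margin: inputs 3 and 24
  9: sum_active called with 3, -21
Execution walk:
  update_gauge([8, 3, 10, 6]) -> 3  [called from main, line 39]
  merge_totals([8, 3, 10, 6], 3) -> 24  [called from main, line 40]
  sum_active(24, 21) -> 3  [called from split_margin, line 27]
  split_margin(24, 3) -> 3  [called from main, line 42]
  mix_signals(3, 1) -> 0  [called from main, line 44]
Origin of each log line:
  1: emitted by main (line 38)
  2: emitted by update_gauge (line 6)
  3-6: emitted by merge_totals (line 14)
  7: emitted by main (line 41)
  8: emitted by split_margin (line 24)
  9: emitted by sum_active (line 18)
  10: emitted by main (line 43)
  11: emitted by mix_signals (line 30)
A correct fix: line 42: replace `split_margin(base, width)` with `split_margin(width, base)`.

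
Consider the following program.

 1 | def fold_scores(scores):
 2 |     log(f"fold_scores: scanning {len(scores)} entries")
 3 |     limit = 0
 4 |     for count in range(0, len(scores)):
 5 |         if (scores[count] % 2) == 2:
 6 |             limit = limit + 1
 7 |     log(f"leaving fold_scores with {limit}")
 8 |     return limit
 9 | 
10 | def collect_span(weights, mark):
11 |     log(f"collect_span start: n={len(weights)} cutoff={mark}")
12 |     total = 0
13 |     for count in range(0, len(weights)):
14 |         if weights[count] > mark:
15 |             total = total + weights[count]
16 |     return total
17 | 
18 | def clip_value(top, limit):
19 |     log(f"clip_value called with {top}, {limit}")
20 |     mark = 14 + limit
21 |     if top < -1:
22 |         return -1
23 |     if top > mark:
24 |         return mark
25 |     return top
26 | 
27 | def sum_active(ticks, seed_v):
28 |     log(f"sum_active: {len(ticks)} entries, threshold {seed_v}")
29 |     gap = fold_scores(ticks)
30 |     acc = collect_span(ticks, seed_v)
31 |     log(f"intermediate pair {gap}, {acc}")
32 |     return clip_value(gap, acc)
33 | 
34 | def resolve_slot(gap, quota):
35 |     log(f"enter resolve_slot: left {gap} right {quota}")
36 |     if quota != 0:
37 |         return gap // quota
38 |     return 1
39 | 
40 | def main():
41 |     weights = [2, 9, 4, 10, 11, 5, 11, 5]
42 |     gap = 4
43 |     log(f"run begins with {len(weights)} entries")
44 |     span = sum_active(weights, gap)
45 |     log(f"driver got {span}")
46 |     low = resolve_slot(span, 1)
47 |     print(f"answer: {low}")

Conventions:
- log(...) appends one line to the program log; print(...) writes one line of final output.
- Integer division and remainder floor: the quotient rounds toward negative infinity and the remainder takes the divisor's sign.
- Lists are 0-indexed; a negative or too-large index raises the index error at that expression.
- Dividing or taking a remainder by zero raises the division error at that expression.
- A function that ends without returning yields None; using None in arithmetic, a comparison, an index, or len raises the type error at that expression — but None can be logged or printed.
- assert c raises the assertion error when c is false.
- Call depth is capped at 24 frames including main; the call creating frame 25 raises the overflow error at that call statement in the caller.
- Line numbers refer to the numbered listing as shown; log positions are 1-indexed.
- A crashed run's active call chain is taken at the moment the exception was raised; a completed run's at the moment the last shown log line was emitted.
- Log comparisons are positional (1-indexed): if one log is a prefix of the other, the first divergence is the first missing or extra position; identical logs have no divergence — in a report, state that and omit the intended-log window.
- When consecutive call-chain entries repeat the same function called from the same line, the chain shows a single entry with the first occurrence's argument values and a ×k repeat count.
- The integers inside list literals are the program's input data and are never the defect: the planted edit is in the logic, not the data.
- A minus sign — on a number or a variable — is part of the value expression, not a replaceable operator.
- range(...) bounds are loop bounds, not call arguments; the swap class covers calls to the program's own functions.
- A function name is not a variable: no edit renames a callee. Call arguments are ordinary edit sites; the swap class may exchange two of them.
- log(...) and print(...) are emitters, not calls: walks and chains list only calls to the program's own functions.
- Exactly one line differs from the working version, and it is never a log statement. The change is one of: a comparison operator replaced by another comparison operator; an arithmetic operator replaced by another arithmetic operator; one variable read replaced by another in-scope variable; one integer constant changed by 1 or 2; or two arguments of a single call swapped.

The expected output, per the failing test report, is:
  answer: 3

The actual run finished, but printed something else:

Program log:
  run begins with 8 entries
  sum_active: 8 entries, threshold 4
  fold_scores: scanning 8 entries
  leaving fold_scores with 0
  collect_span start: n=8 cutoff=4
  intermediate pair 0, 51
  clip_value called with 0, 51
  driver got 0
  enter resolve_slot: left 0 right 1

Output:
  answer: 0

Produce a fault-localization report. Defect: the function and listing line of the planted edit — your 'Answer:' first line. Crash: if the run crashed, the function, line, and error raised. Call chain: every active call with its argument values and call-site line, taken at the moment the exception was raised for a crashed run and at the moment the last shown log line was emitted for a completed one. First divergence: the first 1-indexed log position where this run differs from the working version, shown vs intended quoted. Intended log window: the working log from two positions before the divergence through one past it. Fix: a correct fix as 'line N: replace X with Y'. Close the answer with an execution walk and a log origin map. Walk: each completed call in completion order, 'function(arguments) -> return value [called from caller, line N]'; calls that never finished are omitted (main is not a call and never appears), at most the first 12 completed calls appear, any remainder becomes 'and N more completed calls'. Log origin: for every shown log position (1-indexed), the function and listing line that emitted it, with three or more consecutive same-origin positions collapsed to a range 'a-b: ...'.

Answer: the defect is in fold_scores at line 5.
Key fact: Everything matches until log position 4, which reads 'leaving fold_scores with 0' in place of 'leaving fold_scores with 3'.
Call chain: main -> resolve_slot(0, 1) (called at line 46).
First divergence: position 4; shown 'leaving fold_scores with 0' vs intended 'leaving fold_scores with 3'.
Intended log window:
  2: sum_active: 8 entries, threshold 4
  3: fold_scores: scanning 8 entries
  4: leaving fold_scores with 3
  5: collect_span start: n=8 cutoff=4
Execution walk:
  fold_scores([2, 9, 4, 10, 11, 5, 11, 5]) -> 0  [called from sum_active, line 29]
  collect_span([2, 9, 4, 10, 11, 5, 11, 5], 4) -> 51  [called from sum_active, line 30]
  clip_value(0, 51) -> 0  [called from sum_active, line 32]
  sum_active([2, 9, 4, 10, 11, 5, 11, 5], 4) -> 0  [called from main, line 44]
  resolve_slot(0, 1) -> 0  [called from main, line 46]
Log origin:
  1: logged in main at line 43
  2: logged in sum_active at line 28
  3: logged in fold_scores at line 2
  4: logged in fold_scores at line 7
  5: logged in collect_span at line 11
  6: logged in sum_active at line 31
  7: logged in clip_value at line 19
  8: logged in main at line 45
  9: logged in resolve_slot at line 35
A correct fix: line 5: replace `(scores[count] % 2) == 2` with `(scores[count] % 2) == 0`.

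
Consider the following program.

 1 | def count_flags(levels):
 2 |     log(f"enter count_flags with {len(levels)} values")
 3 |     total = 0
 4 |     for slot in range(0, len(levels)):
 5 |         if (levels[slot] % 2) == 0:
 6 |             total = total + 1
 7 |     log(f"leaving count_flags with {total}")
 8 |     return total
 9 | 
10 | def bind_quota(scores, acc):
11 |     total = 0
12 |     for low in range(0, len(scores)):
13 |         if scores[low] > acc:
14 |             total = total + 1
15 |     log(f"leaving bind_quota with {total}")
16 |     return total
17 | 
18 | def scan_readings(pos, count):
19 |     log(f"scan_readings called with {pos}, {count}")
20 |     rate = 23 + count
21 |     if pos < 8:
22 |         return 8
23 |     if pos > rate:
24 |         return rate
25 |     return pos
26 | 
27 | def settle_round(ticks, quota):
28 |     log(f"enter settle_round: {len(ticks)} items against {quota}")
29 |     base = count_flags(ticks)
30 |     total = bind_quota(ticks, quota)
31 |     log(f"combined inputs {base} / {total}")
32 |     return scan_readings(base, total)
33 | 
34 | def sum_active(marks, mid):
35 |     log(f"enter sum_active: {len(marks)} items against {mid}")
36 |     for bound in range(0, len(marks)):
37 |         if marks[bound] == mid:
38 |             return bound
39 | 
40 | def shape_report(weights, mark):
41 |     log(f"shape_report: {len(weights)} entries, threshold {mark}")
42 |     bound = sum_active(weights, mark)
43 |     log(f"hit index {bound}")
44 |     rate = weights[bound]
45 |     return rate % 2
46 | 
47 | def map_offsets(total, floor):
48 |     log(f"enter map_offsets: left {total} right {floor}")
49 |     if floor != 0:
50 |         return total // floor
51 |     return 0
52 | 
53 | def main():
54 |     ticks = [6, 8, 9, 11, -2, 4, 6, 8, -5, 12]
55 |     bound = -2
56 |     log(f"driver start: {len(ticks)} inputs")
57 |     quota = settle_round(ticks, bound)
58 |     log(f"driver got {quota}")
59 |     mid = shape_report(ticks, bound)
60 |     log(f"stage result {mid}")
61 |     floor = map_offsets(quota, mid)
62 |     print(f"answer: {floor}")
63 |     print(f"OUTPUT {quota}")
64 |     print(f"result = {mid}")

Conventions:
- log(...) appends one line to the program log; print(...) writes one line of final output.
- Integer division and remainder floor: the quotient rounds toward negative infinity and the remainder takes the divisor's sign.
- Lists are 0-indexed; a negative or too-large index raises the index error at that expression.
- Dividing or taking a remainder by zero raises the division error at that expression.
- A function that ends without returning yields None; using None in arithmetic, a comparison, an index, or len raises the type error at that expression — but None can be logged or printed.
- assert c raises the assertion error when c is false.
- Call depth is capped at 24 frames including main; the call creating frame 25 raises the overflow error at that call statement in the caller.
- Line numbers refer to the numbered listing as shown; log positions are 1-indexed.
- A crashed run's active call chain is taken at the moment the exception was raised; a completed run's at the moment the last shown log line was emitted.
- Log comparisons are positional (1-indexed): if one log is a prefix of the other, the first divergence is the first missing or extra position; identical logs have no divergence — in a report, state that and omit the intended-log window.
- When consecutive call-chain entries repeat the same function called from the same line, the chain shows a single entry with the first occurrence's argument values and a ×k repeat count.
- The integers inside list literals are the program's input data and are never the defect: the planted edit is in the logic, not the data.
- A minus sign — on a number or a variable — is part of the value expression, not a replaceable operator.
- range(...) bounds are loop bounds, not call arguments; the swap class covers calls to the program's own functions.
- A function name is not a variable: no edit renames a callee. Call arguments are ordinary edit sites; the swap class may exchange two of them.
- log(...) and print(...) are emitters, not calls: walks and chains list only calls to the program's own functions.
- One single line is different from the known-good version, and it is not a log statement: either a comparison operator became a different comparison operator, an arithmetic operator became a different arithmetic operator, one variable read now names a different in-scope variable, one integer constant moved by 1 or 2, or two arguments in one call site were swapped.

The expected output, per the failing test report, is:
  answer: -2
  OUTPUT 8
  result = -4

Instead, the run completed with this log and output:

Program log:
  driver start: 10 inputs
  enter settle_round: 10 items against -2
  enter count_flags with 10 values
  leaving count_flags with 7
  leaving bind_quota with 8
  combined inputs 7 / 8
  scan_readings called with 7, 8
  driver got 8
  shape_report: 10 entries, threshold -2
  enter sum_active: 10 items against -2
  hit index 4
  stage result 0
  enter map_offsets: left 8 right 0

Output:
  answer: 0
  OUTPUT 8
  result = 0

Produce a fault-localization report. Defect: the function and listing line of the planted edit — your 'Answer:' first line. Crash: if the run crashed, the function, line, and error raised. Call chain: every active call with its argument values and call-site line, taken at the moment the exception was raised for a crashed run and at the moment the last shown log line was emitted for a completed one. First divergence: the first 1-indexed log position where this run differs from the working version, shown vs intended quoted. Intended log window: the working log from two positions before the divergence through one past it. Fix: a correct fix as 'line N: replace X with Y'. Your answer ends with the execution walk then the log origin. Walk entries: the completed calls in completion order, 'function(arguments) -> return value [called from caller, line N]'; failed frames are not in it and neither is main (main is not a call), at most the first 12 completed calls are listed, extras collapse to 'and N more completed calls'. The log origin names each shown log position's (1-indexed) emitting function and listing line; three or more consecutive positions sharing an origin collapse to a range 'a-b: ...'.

Answer: the defect is in shape_report at line 45.
Key fact: Everything matches until log position 12, which reads 'stage result 0' in place of 'stage result -4'.
Call chain: main -> map_offsets(8, 0) (called at line 61).
First divergence: at position 12 the run shows 'stage result 0' where the working version logs 'stage result -4'.
Intended log window:
  10: enter sum_active: 10 items against -2
  11: hit index 4
  12: stage result -4
  13: enter map_offsets: left 8 right -4
Execution walk:
  count_flags([6, 8, 9, 11, -2, 4, 6, 8, -5, 12]) -> 7  [called from settle_round, line 29]
  bind_quota([6, 8, 9, 11, -2, 4, 6, 8, -5, 12], -2) -> 8  [called from settle_round, line 30]
  scan_readings(7, 8) -> 8  [called from settle_round, line 32]
  settle_round([6, 8, 9, 11, -2, 4, 6, 8, -5, 12], -2) -> 8  [called from main, line 57]
  sum_active([6, 8, 9, 11, -2, 4, 6, 8, -5, 12], -2) -> 4  [called from shape_report, line 42]
  shape_report([6, 8, 9, 11, -2, 4, 6, 8, -5, 12], -2) -> 0  [called from main, line 59]
  map_offsets(8, 0) -> 0  [called from main, line 61]
Origin of each log line:
  1: emitted by main (line 56)
  2: emitted by settle_round (line 28)
  3: emitted by count_flags (line 2)
  4: emitted by count_flags (line 7)
  5: emitted by bind_quota (line 15)
  6: emitted by settle_round (line 31)
  7: emitted by scan_readings (line 19)
  8: emitted by main (line 58)
  9: emitted by shape_report (line 41)
  10: emitted by sum_active (line 35)
  11: emitted by shape_report (line 43)
  12: emitted by main (line 60)
  13: emitted by map_offsets (line 48)
A correct fix: line 45: replace `%` with `*`.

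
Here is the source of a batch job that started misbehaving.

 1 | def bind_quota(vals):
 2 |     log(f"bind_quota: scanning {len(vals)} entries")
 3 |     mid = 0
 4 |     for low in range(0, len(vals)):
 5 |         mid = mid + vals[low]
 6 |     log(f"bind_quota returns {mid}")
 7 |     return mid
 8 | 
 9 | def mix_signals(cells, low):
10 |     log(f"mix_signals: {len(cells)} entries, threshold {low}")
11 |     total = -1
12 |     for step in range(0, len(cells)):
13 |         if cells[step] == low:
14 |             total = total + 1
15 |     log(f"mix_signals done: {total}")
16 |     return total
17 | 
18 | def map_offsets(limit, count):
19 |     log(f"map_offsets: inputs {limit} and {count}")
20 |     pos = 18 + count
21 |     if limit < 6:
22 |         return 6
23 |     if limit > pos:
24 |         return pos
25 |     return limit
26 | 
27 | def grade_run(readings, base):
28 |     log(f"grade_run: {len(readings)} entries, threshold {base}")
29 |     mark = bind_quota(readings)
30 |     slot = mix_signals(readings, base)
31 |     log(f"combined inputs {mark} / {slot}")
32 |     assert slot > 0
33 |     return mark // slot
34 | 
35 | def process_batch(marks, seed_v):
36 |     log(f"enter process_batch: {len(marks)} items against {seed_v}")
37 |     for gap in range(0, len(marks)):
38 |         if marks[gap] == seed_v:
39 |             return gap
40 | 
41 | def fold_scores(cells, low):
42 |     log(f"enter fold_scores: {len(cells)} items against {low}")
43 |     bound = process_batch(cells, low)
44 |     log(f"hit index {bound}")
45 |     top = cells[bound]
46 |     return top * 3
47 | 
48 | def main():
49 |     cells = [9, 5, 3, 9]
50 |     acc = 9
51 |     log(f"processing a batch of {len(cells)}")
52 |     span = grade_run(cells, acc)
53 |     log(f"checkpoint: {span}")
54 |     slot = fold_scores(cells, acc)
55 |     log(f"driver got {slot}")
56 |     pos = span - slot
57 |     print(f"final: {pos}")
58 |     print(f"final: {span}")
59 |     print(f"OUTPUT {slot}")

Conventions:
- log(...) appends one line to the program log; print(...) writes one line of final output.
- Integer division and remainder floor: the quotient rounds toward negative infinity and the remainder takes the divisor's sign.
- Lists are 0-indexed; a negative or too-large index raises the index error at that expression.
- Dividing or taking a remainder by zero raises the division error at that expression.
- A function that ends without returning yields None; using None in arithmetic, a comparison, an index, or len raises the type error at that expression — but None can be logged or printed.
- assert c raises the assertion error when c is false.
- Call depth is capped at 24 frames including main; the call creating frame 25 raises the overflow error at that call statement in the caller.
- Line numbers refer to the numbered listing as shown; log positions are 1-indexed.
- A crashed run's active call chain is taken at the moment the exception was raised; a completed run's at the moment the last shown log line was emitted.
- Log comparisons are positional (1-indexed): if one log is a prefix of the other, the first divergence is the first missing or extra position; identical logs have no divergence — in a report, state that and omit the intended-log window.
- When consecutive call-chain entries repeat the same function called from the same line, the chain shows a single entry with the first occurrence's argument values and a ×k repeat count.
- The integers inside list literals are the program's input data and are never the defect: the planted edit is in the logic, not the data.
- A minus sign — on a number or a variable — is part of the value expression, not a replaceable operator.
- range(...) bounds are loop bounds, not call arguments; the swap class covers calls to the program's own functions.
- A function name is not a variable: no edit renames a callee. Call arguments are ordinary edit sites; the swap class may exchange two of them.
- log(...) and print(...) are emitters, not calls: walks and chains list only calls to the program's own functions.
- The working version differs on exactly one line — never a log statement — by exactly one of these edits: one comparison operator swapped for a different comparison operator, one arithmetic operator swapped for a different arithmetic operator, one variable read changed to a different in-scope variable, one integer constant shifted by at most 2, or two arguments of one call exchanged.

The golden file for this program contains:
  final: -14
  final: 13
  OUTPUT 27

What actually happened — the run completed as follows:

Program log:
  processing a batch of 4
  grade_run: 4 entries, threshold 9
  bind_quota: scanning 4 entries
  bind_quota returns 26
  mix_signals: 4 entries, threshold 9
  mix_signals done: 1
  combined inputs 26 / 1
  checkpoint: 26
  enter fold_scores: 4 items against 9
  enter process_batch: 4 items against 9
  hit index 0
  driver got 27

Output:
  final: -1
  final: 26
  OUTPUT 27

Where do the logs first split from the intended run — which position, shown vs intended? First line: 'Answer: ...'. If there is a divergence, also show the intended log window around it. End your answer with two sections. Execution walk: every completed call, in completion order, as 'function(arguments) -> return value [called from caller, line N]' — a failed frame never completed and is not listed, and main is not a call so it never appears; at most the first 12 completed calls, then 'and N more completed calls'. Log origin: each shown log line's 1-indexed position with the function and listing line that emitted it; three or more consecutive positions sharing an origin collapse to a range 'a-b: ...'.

Answer: position 6; shown 'mix_signals done: 1' vs intended 'mix_signals done: 2'.
Intended log window:
  4: bind_quota returns 26
  5: mix_signals: 4 entries, threshold 9
  6: mix_signals done: 2
  7: combined inputs 26 / 2
Execution walk:
  bind_quota([9, 5, 3, 9]) -> 26  [called from grade_run, line 29]
  mix_signals([9, 5, 3, 9], 9) -> 1  [called from grade_run, line 30]
  grade_run([9, 5, 3, 9], 9) -> 26  [called from main, line 52]
  process_batch([9, 5, 3, 9], 9) -> 0  [called from fold_scores, line 43]
  fold_scores([9, 5, 3, 9], 9) -> 27  [called from main, line 54]
Log origin:
  1: logged in main at line 51
  2: logged in grade_run at line 28
  3: logged in bind_quota at line 2
  4: logged in bind_quota at line 6
  5: logged in mix_signals at line 10
  6: logged in mix_signals at line 15
  7: logged in grade_run at line 31
  8: logged in main at line 53
  9: logged in fold_scores at line 42
  10: logged in process_batch at line 36
  11: logged in fold_scores at line 44
  12: logged in main at line 55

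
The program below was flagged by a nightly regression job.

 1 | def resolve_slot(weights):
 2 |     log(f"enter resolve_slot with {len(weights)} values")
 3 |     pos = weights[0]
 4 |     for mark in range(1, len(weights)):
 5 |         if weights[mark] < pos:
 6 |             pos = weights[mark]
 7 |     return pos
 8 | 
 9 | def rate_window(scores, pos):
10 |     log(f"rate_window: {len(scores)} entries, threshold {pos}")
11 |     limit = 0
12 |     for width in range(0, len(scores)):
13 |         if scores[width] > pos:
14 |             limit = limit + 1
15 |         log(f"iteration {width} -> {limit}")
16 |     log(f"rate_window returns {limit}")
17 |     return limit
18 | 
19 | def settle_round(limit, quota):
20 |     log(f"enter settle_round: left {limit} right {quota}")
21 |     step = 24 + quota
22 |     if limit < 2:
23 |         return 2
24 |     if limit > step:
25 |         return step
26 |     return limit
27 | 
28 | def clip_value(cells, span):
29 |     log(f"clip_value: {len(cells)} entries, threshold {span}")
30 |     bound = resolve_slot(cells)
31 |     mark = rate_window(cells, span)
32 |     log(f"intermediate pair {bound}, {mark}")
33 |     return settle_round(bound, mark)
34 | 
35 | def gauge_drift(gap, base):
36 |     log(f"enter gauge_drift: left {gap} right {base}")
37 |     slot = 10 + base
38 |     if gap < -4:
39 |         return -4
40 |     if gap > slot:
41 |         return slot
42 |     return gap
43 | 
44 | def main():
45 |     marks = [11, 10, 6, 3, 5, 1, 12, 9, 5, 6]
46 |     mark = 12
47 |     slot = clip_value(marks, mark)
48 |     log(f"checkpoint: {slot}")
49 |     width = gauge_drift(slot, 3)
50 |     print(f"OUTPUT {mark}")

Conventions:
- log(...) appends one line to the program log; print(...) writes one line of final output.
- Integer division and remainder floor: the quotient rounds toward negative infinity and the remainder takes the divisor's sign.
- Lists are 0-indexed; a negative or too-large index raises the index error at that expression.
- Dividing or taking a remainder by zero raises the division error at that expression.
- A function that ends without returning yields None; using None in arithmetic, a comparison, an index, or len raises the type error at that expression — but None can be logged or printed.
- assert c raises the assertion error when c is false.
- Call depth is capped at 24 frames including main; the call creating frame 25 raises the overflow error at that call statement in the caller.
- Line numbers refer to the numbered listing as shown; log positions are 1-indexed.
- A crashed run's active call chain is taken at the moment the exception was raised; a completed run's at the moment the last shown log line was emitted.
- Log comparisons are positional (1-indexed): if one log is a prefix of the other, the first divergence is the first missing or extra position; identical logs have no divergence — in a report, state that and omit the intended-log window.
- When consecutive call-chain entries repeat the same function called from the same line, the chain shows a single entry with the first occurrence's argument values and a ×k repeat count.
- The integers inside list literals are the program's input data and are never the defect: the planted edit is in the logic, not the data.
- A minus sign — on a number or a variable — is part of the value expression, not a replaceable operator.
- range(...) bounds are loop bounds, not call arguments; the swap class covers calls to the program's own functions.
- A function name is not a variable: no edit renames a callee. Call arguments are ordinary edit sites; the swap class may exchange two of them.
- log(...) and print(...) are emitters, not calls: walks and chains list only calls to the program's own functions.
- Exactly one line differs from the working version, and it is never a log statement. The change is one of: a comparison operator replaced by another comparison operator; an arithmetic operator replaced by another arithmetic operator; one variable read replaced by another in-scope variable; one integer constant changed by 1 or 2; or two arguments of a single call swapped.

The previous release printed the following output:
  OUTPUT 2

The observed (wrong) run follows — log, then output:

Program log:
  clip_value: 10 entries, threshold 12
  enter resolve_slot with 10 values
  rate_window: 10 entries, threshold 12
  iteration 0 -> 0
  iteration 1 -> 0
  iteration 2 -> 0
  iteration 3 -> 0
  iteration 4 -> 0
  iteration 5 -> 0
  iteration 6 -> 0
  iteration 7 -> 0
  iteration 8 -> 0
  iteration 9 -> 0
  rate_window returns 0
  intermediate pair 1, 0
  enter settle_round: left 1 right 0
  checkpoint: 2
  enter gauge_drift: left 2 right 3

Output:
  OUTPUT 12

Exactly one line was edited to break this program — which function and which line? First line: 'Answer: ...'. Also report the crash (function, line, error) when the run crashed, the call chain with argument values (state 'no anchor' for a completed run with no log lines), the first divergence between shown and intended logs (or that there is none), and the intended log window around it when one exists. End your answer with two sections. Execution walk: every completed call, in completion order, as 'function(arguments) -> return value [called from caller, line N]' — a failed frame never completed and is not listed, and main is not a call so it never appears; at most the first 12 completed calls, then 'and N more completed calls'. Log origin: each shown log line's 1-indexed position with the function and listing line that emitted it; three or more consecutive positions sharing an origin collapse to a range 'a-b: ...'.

Answer: the defect is in main at line 50.
Core observation: Log streams are identical — the defect surfaces only in the printed output.
Call chain: main -> gauge_drift(2, 3) (called at line 49).
First divergence: none; the two logs match at every position.
Execution walk:
  resolve_slot([11, 10, 6, 3, 5, 1, 12, 9, 5, 6]) -> 1  [called from clip_value, line 30]
  rate_window([11, 10, 6, 3, 5, 1, 12, 9, 5, 6], 12) -> 0  [called from clip_value, line 31]
  settle_round(1, 0) -> 2  [called from clip_value, line 33]
  clip_value([11, 10, 6, 3, 5, 1, 12, 9, 5, 6], 12) -> 2  [called from main, line 47]
  gauge_drift(2, 3) -> 2  [called from main, line 49]
Origin of each log line:
  1: logged in clip_value at line 29
  2: logged in resolve_slot at line 2
  3: logged in rate_window at line 10
  4-13: logged in rate_window at line 15
  14: logged in rate_window at line 16
  15: logged in clip_value at line 32
  16: logged in settle_round at line 20
  17: logged in main at line 48
  18: logged in gauge_drift at line 36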